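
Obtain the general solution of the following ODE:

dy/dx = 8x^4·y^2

Separating variables and integrating:
-1/y = 8x^5/5 + C

General solution: y^-1 = (-8/5)x^5 + C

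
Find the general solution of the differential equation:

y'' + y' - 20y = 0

Characteristic equation: r² + r - 20 = 0
Roots: r = 4, -5 (distinct real)
General solution: y = C₁e^(4x) + C₂e^(-5x)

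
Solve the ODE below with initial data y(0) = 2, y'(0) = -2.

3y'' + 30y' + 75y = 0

General solution: y = (C₁ + C₂x)e^(-5x)
Repeated root r = -5
Applying ICs: C₁ = 2, C₂ = 8
Particular solution: y = (2 + 8x)e^(-5x)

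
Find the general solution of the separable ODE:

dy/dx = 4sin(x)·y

Separating variables and integrating:
ln|y| = -4cos(x) + C

General solution: y = Ce^(-4cos(x))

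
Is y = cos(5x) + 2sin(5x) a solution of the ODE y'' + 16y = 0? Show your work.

Verification:
y'' = -25cos(5x) - 50sin(5x)
y'' + 16y ≠ 0 (frequency mismatch: got 25 instead of 16)

No, it is not a solution.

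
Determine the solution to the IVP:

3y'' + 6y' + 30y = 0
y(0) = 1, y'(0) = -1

General solution: y = e^(-x)(C₁cos(3x) + C₂sin(3x))
Complex roots r = -1 ± 3i
Applying ICs: C₁ = 1, C₂ = 0
Particular solution: y = e^(-x)(cos(3x))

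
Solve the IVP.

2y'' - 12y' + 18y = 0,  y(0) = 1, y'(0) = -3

General solution: y = (C₁ + C₂x)e^(3x)
Repeated root r = 3
Applying ICs: C₁ = 1, C₂ = -6
Particular solution: y = (1 - 6x)e^(3x)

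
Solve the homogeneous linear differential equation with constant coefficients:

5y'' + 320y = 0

Characteristic equation: 5r² + 320 = 0
Divide by 5: r² + 64 = 0
Roots: r = ±8i (complex conjugates)
General solution: y = C₁cos(8x) + C₂sin(8x)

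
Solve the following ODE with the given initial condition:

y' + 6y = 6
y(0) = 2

General solution: y = 1 + Ce^(-6x)
Applying y(0) = 2: C = 2 - 1 = 1
Particular solution: y = 1 + e^(-6x)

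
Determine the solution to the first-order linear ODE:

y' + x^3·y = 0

Using integrating factor method:

General solution: y = Ce^(-x^4/4)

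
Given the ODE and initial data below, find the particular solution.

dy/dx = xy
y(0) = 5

General solution: y = Ce^(x²/2)
Applying IC y(0) = 5:
Particular solution: y = 5e^(x²/2)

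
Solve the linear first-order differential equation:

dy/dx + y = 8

Using integrating factor method:

General solution: y = 8 + Ce^(-x)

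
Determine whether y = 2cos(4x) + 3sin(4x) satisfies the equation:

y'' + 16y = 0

Verification:
y'' = -32cos(4x) - 48sin(4x)
y'' + 16y = 0 ✓

Yes, it is a solution.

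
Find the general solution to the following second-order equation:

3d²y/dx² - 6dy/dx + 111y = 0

Characteristic equation: 3r² - 6r + 111 = 0
Divide by 3: r² - 2r + 37 = 0
Roots: r = 1 ± 6i (complex conjugates)
General solution: y = e^x(C₁cos(6x) + C₂sin(6x))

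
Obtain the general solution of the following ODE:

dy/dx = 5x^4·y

Separating variables and integrating:
ln|y| = x^5 + C

General solution: y = Ce^(x^5)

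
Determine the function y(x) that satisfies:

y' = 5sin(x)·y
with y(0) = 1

General solution: y = Ce^(-5cos(x))
Applying IC y(0) = 1:
Particular solution: y = e^(5(1-cos(x)))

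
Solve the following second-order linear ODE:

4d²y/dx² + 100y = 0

Characteristic equation: 4r² + 100 = 0
Divide by 4: r² + 25 = 0
Roots: r = ±5i (complex conjugates)
General solution: y = C₁cos(5x) + C₂sin(5x)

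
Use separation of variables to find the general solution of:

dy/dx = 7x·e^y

Separating variables and integrating:
-e^(-y) = 7x²/2 + C

General solution: y = -ln(C - 7x²/2)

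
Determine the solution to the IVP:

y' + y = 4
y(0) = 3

General solution: y = 4 + Ce^(-x)
Applying y(0) = 3: C = 3 - 4 = -1
Particular solution: y = 4 - e^(-x)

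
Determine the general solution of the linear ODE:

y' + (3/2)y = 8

Using integrating factor method:

General solution: y = 16/3 + Ce^(-3x/2)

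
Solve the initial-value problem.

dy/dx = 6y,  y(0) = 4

General solution: y = Ce^(6x)
Applying IC y(0) = 4:
Particular solution: y = 4e^(6x)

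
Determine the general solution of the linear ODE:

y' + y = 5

Using integrating factor method:

General solution: y = 5 + Ce^(-x)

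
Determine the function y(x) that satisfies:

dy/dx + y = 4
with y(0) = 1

General solution: y = 4 + Ce^(-x)
Applying y(0) = 1: C = 1 - 4 = -3
Particular solution: y = 4 - 3e^(-x)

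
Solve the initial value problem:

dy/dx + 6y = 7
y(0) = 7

General solution: y = 7/6 + Ce^(-6x)
Applying y(0) = 7: C = 7 - 7/6 = 35/6
Particular solution: y = 7/6 + (35/6)e^(-6x)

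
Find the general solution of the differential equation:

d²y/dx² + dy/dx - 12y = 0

Characteristic equation: r² + r - 12 = 0
Roots: r = 3, -4 (distinct real)
General solution: y = C₁e^(3x) + C₂e^(-4x)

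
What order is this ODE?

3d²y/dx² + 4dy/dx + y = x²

The order is 2 (highest derivative is of order 2).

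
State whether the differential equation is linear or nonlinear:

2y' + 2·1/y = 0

Nonlinear (1/y term)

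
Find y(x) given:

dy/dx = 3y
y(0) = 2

General solution: y = Ce^(3x)
Applying IC y(0) = 2:
Particular solution: y = 2e^(3x)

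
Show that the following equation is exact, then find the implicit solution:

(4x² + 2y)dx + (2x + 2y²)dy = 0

Verify exactness: ∂M/∂y = ∂N/∂x ✓
Find F(x,y) such that ∂F/∂x = M, ∂F/∂y = N
Solution: 4x³/3 + 2xy + 2y³/3 = C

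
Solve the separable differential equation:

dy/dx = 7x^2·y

Separating variables and integrating:
ln|y| = 7x^3/3 + C

General solution: y = Ce^(7x^3/3)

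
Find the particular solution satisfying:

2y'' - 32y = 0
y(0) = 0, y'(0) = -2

General solution: y = C₁e^(4x) + C₂e^(-4x)
Applying ICs: C₁ = -1/4, C₂ = 1/4
Particular solution: y = -(1/4)e^(4x) + (1/4)e^(-4x)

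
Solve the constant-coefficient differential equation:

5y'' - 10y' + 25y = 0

Characteristic equation: 5r² - 10r + 25 = 0
Divide by 5: r² - 2r + 5 = 0
Roots: r = 1 ± 2i (complex conjugates)
General solution: y = e^x(C₁cos(2x) + C₂sin(2x))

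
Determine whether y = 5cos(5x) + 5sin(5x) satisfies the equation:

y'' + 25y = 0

Verification:
y'' = -125cos(5x) - 125sin(5x)
y'' + 25y = 0 ✓

Yes, it is a solution.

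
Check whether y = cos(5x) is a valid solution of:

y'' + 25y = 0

Verification:
y'' = -25cos(5x)
y'' + 25y = 0 ✓

Yes, it is a solution.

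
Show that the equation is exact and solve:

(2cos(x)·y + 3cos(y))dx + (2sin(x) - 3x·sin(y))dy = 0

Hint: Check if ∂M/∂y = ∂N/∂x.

Verify exactness: ∂M/∂y = ∂N/∂x ✓
Find F(x,y) such that ∂F/∂x = M, ∂F/∂y = N
Solution: 2sin(x)·y + 3x·cos(y) = C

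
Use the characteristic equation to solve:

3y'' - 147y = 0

Characteristic equation: 3r² - 147 = 0
Divide by 3: r² - 49 = 0
Roots: r = 7, -7 (distinct real)
General solution: y = C₁e^(7x) + C₂e^(-7x)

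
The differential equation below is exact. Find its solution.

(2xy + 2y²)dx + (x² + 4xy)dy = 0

Verify exactness: ∂M/∂y = ∂N/∂x ✓
Find F(x,y) such that ∂F/∂x = M, ∂F/∂y = N
Solution: x²y + 2xy² = C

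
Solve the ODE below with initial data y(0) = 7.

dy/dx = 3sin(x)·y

General solution: y = Ce^(-3cos(x))
Applying IC y(0) = 7:
Particular solution: y = 7e^(3(1-cos(x)))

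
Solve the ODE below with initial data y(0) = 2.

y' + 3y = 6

General solution: y = 2 + Ce^(-3x)
Applying y(0) = 2: C = 2 - 2 = 0
Particular solution: y = 2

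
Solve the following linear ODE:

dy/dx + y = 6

Using integrating factor method:

General solution: y = 6 + Ce^(-x)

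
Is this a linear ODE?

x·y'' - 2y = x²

Yes. Linear (y and its derivatives appear to the first power only, no products of y terms)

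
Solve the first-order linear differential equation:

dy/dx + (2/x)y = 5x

Using integrating factor method:

General solution: y = (5/4)x^2 + Cx^(-2)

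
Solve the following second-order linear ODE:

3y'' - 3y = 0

Characteristic equation: 3r² - 3 = 0
Divide by 3: r² - 1 = 0
Roots: r = 1, -1 (distinct real)
General solution: y = C₁e^x + C₂e^(-x)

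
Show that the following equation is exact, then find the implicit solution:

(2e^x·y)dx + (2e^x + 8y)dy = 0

Verify exactness: ∂M/∂y = ∂N/∂x ✓
Find F(x,y) such that ∂F/∂x = M, ∂F/∂y = N
Solution: 2e^x·y + 4y² = C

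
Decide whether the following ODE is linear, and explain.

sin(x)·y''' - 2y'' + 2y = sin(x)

Linear (y and its derivatives appear to the first power only, no products of y terms)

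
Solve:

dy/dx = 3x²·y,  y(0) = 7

General solution: y = Ce^(x³)
Applying IC y(0) = 7:
Particular solution: y = 7e^(x³)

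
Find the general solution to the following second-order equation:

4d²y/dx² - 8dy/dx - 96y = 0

Characteristic equation: 4r² - 8r - 96 = 0
Divide by 4: r² - 2r - 24 = 0
Roots: r = 6, -4 (distinct real)
General solution: y = C₁e^(6x) + C₂e^(-4x)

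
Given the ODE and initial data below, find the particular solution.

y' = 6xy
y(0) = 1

General solution: y = Ce^(3x²)
Applying IC y(0) = 1:
Particular solution: y = e^(3x²)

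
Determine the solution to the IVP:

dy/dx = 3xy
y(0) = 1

General solution: y = Ce^(3x²/2)
Applying IC y(0) = 1:
Particular solution: y = e^(3x²/2)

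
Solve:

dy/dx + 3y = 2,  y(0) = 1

General solution: y = 2/3 + Ce^(-3x)
Applying y(0) = 1: C = 1 - 2/3 = 1/3
Particular solution: y = 2/3 + (1/3)e^(-3x)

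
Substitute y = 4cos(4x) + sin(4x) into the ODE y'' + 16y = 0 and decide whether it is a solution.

Verification:
y'' = -64cos(4x) - 16sin(4x)
y'' + 16y = 0 ✓

Yes, it is a solution.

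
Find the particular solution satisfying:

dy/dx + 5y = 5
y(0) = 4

General solution: y = 1 + Ce^(-5x)
Applying y(0) = 4: C = 4 - 1 = 3
Particular solution: y = 1 + 3e^(-5x)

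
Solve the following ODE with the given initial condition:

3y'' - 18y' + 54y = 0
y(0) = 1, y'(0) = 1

General solution: y = e^(3x)(C₁cos(3x) + C₂sin(3x))
Complex roots r = 3 ± 3i
Applying ICs: C₁ = 1, C₂ = -2/3
Particular solution: y = e^(3x)(cos(3x) - (2/3)sin(3x))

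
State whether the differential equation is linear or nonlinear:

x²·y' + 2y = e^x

Linear (y and its derivatives appear to the first power only, no products of y terms)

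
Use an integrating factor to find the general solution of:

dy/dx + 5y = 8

Using integrating factor method:

General solution: y = 8/5 + Ce^(-5x)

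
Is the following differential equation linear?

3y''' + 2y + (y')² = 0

No. Nonlinear ((y')² term)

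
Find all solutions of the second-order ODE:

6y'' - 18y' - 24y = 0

Characteristic equation: 6r² - 18r - 24 = 0
Divide by 6: r² - 3r - 4 = 0
Roots: r = 4, -1 (distinct real)
General solution: y = C₁e^(4x) + C₂e^(-x)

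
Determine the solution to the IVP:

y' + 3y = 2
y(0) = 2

General solution: y = 2/3 + Ce^(-3x)
Applying y(0) = 2: C = 2 - 2/3 = 4/3
Particular solution: y = 2/3 + (4/3)e^(-3x)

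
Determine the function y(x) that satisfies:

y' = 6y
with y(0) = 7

General solution: y = Ce^(6x)
Applying IC y(0) = 7:
Particular solution: y = 7e^(6x)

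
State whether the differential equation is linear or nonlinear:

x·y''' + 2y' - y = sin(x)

Linear (y and its derivatives appear to the first power only, no products of y terms)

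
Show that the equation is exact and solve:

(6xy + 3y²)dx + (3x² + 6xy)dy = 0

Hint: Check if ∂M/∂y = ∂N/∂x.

Verify exactness: ∂M/∂y = ∂N/∂x ✓
Find F(x,y) such that ∂F/∂x = M, ∂F/∂y = N
Solution: 3x²y + 3xy² = C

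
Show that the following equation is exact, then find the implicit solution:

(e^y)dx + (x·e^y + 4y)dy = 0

Verify exactness: ∂M/∂y = ∂N/∂x ✓
Find F(x,y) such that ∂F/∂x = M, ∂F/∂y = N
Solution: x·e^y + 2y² = C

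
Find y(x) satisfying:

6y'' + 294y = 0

Characteristic equation: 6r² + 294 = 0
Divide by 6: r² + 49 = 0
Roots: r = ±7i (complex conjugates)
General solution: y = C₁cos(7x) + C₂sin(7x)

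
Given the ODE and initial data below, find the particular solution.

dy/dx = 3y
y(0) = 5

General solution: y = Ce^(3x)
Applying IC y(0) = 5:
Particular solution: y = 5e^(3x)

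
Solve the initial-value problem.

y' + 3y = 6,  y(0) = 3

General solution: y = 2 + Ce^(-3x)
Applying y(0) = 3: C = 3 - 2 = 1
Particular solution: y = 2 + e^(-3x)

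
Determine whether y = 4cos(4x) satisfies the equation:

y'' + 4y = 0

Verification:
y'' = -64cos(4x)
y'' + 4y ≠ 0 (frequency mismatch: got 16 instead of 4)

No, it is not a solution.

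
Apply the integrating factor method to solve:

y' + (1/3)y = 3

Using integrating factor method:

General solution: y = 9 + Ce^(-x/3)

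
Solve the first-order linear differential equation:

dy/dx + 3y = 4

Using integrating factor method:

General solution: y = 4/3 + Ce^(-3x)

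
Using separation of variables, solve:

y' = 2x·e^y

Separating variables and integrating:
-e^(-y) = x² + C

General solution: y = -ln(C - x²)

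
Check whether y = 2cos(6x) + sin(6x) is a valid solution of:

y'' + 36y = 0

Verification:
y'' = -72cos(6x) - 36sin(6x)
y'' + 36y = 0 ✓

Yes, it is a solution.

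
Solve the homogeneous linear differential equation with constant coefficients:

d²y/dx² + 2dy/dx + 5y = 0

Characteristic equation: r² + 2r + 5 = 0
Roots: r = -1 ± 2i (complex conjugates)
General solution: y = e^(-x)(C₁cos(2x) + C₂sin(2x))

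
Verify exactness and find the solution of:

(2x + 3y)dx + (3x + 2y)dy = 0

Verify exactness: ∂M/∂y = ∂N/∂x ✓
Find F(x,y) such that ∂F/∂x = M, ∂F/∂y = N
Solution: x² + 3xy + y² = C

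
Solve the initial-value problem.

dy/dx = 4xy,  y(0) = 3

General solution: y = Ce^(2x²)
Applying IC y(0) = 3:
Particular solution: y = 3e^(2x²)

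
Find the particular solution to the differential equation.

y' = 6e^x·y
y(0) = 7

General solution: y = Ce^(6e^x)
Applying IC y(0) = 7:
Particular solution: y = 7e^(6(e^x - 1))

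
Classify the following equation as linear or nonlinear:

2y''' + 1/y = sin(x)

Nonlinear (1/y term)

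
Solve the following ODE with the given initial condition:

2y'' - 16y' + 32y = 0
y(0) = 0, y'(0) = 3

General solution: y = (C₁ + C₂x)e^(4x)
Repeated root r = 4
Applying ICs: C₁ = 0, C₂ = 3
Particular solution: y = 3xe^(4x)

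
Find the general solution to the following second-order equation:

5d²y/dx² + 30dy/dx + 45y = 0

Characteristic equation: 5r² + 30r + 45 = 0
Divide by 5: r² + 6r + 9 = 0
Factored: (r + 3)² = 0
Repeated root: r = -3
General solution: y = (C₁ + C₂x)e^(-3x)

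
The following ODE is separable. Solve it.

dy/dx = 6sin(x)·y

Separating variables and integrating:
ln|y| = -6cos(x) + C

General solution: y = Ce^(-6cos(x))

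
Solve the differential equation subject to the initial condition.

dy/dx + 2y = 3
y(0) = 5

General solution: y = 3/2 + Ce^(-2x)
Applying y(0) = 5: C = 5 - 3/2 = 7/2
Particular solution: y = 3/2 + (7/2)e^(-2x)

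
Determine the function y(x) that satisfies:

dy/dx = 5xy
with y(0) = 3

General solution: y = Ce^(5x²/2)
Applying IC y(0) = 3:
Particular solution: y = 3e^(5x²/2)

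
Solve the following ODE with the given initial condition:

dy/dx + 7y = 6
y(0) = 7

General solution: y = 6/7 + Ce^(-7x)
Applying y(0) = 7: C = 7 - 6/7 = 43/7
Particular solution: y = 6/7 + (43/7)e^(-7x)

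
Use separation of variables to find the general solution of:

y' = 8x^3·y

Separating variables and integrating:
ln|y| = 2x^4 + C

General solution: y = Ce^(2x^4)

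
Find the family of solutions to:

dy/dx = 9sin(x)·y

Separating variables and integrating:
ln|y| = -9cos(x) + C

General solution: y = Ce^(-9cos(x))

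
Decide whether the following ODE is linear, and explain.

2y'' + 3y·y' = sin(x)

Nonlinear (product y·y')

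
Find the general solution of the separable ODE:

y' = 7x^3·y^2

Separating variables and integrating:
-1/y = 7x^4/4 + C

General solution: y^-1 = (-7/4)x^4 + C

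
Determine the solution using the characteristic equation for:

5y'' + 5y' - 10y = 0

Characteristic equation: 5r² + 5r - 10 = 0
Divide by 5: r² + r - 2 = 0
Roots: r = 1, -2 (distinct real)
General solution: y = C₁e^x + C₂e^(-2x)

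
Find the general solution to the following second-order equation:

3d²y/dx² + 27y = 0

Characteristic equation: 3r² + 27 = 0
Divide by 3: r² + 9 = 0
Roots: r = ±3i (complex conjugates)
General solution: y = C₁cos(3x) + C₂sin(3x)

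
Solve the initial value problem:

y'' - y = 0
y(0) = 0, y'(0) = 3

General solution: y = C₁e^x + C₂e^(-x)
Applying ICs: C₁ = 3/2, C₂ = -3/2
Particular solution: y = (3/2)e^x - (3/2)e^(-x)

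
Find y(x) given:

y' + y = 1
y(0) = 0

General solution: y = 1 + Ce^(-x)
Applying y(0) = 0: C = 0 - 1 = -1
Particular solution: y = 1 - e^(-x)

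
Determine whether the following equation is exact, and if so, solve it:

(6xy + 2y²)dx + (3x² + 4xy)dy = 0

Verify exactness: ∂M/∂y = ∂N/∂x ✓
Find F(x,y) such that ∂F/∂x = M, ∂F/∂y = N
Solution: 3x²y + 2xy² = C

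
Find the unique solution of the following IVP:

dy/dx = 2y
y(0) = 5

General solution: y = Ce^(2x)
Applying IC y(0) = 5:
Particular solution: y = 5e^(2x)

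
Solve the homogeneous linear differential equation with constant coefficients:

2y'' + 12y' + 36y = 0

Characteristic equation: 2r² + 12r + 36 = 0
Divide by 2: r² + 6r + 18 = 0
Roots: r = -3 ± 3i (complex conjugates)
General solution: y = e^(-3x)(C₁cos(3x) + C₂sin(3x))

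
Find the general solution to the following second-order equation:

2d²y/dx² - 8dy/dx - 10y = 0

Characteristic equation: 2r² - 8r - 10 = 0
Divide by 2: r² - 4r - 5 = 0
Roots: r = 5, -1 (distinct real)
General solution: y = C₁e^(5x) + C₂e^(-x)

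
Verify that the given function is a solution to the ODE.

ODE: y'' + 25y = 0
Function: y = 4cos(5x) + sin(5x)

Verification:
y'' = -100cos(5x) - 25sin(5x)
y'' + 25y = 0 ✓

Yes, it is a solution.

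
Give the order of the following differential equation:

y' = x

The order is 1 (highest derivative is of order 1).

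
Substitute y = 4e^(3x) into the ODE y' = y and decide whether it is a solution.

Verification:
y = 4e^(3x)
y' = 12e^(3x)
But y = 4e^(3x)
y' ≠ y — the derivative does not match

No, it is not a solution.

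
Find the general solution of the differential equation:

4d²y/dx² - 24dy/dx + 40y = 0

Characteristic equation: 4r² - 24r + 40 = 0
Divide by 4: r² - 6r + 10 = 0
Roots: r = 3 ± i (complex conjugates)
General solution: y = e^(3x)(C₁cos(x) + C₂sin(x))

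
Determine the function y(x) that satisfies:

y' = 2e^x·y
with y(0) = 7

General solution: y = Ce^(2e^x)
Applying IC y(0) = 7:
Particular solution: y = 7e^(2(e^x - 1))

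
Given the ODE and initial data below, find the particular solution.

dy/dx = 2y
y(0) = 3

General solution: y = Ce^(2x)
Applying IC y(0) = 3:
Particular solution: y = 3e^(2x)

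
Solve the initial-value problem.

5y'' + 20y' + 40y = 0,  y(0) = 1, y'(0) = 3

General solution: y = e^(-2x)(C₁cos(2x) + C₂sin(2x))
Complex roots r = -2 ± 2i
Applying ICs: C₁ = 1, C₂ = 5/2
Particular solution: y = e^(-2x)(cos(2x) + (5/2)sin(2x))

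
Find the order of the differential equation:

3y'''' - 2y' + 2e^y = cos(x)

The order is 4 (highest derivative is of order 4).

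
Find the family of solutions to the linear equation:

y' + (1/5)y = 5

Using integrating factor method:

General solution: y = 25 + Ce^(-x/5)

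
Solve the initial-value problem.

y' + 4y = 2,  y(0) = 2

General solution: y = 1/2 + Ce^(-4x)
Applying y(0) = 2: C = 2 - 1/2 = 3/2
Particular solution: y = 1/2 + (3/2)e^(-4x)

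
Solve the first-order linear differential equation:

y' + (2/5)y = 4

Using integrating factor method:

General solution: y = 10 + Ce^(-2x/5)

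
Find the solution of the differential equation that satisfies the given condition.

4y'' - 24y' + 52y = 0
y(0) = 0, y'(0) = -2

General solution: y = e^(3x)(C₁cos(2x) + C₂sin(2x))
Complex roots r = 3 ± 2i
Applying ICs: C₁ = 0, C₂ = -1
Particular solution: y = e^(3x)(-sin(2x))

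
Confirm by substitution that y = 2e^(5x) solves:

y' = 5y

Verification:
y = 2e^(5x)
y' = 10e^(5x)
5y = 10e^(5x)
y' = 5y ✓

Yes, it is a solution.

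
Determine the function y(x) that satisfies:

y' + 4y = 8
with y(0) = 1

General solution: y = 2 + Ce^(-4x)
Applying y(0) = 1: C = 1 - 2 = -1
Particular solution: y = 2 - e^(-4x)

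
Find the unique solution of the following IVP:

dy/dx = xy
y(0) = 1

General solution: y = Ce^(x²/2)
Applying IC y(0) = 1:
Particular solution: y = e^(x²/2)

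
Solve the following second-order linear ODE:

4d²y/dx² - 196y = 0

Characteristic equation: 4r² - 196 = 0
Divide by 4: r² - 49 = 0
Roots: r = 7, -7 (distinct real)
General solution: y = C₁e^(7x) + C₂e^(-7x)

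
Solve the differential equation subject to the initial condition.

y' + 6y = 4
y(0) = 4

General solution: y = 2/3 + Ce^(-6x)
Applying y(0) = 4: C = 4 - 2/3 = 10/3
Particular solution: y = 2/3 + (10/3)e^(-6x)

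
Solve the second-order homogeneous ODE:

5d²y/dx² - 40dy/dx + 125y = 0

Characteristic equation: 5r² - 40r + 125 = 0
Divide by 5: r² - 8r + 25 = 0
Roots: r = 4 ± 3i (complex conjugates)
General solution: y = e^(4x)(C₁cos(3x) + C₂sin(3x))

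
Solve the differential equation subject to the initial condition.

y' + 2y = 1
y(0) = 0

General solution: y = 1/2 + Ce^(-2x)
Applying y(0) = 0: C = 0 - 1/2 = -1/2
Particular solution: y = 1/2 - (1/2)e^(-2x)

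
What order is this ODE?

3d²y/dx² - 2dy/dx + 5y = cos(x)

The order is 2 (highest derivative is of order 2).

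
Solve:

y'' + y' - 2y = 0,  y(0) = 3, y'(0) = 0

General solution: y = C₁e^x + C₂e^(-2x)
Applying ICs: C₁ = 2, C₂ = 1
Particular solution: y = 2e^x + e^(-2x)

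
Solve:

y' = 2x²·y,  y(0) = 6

General solution: y = Ce^(2x³/3)
Applying IC y(0) = 6:
Particular solution: y = 6e^(2x³/3)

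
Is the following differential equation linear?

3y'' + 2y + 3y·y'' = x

No. Nonlinear (y·y'' term)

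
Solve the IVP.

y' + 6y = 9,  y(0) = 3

General solution: y = 3/2 + Ce^(-6x)
Applying y(0) = 3: C = 3 - 3/2 = 3/2
Particular solution: y = 3/2 + (3/2)e^(-6x)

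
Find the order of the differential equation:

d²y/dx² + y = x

The order is 2 (highest derivative is of order 2).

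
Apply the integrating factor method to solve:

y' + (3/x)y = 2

Using integrating factor method:

General solution: y = (1/2)x + Cx^(-3)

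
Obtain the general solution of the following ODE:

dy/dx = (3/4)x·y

Separating variables and integrating:
ln|y| = 3x^2/8 + C

General solution: y = Ce^(3x^2/8)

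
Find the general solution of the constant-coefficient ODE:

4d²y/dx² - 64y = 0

Characteristic equation: 4r² - 64 = 0
Divide by 4: r² - 16 = 0
Roots: r = 4, -4 (distinct real)
General solution: y = C₁e^(4x) + C₂e^(-4x)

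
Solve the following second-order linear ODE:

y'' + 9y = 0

Characteristic equation: r² + 9 = 0
Roots: r = ±3i (complex conjugates)
General solution: y = C₁cos(3x) + C₂sin(3x)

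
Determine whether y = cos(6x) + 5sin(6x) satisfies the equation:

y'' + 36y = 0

Verification:
y'' = -36cos(6x) - 180sin(6x)
y'' + 36y = 0 ✓

Yes, it is a solution.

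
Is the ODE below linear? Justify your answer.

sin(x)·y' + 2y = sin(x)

Yes. Linear (y and its derivatives appear to the first power only, no products of y terms)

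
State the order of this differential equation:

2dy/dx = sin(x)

The order is 1 (highest derivative is of order 1).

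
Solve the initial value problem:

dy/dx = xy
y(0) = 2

General solution: y = Ce^(x²/2)
Applying IC y(0) = 2:
Particular solution: y = 2e^(x²/2)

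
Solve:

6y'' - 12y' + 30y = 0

Characteristic equation: 6r² - 12r + 30 = 0
Divide by 6: r² - 2r + 5 = 0
Roots: r = 1 ± 2i (complex conjugates)
General solution: y = e^x(C₁cos(2x) + C₂sin(2x))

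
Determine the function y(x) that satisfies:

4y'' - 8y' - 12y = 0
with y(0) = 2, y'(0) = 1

General solution: y = C₁e^(3x) + C₂e^(-x)
Applying ICs: C₁ = 3/4, C₂ = 5/4
Particular solution: y = (3/4)e^(3x) + (5/4)e^(-x)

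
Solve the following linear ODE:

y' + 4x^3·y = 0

Using integrating factor method:

General solution: y = Ce^(-x^4)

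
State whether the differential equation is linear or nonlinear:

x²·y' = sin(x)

Linear (y and its derivatives appear to the first power only, no products of y terms)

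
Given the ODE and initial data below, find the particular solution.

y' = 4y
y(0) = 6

General solution: y = Ce^(4x)
Applying IC y(0) = 6:
Particular solution: y = 6e^(4x)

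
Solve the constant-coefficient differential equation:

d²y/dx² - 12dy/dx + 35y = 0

Characteristic equation: r² - 12r + 35 = 0
Roots: r = 5, 7 (distinct real)
General solution: y = C₁e^(5x) + C₂e^(7x)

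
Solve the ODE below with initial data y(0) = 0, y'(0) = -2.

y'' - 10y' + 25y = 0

General solution: y = (C₁ + C₂x)e^(5x)
Repeated root r = 5
Applying ICs: C₁ = 0, C₂ = -2
Particular solution: y = -2xe^(5x)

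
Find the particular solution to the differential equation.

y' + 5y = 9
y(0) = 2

General solution: y = 9/5 + Ce^(-5x)
Applying y(0) = 2: C = 2 - 9/5 = 1/5
Particular solution: y = 9/5 + (1/5)e^(-5x)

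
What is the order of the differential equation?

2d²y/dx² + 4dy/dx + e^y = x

The order is 2 (highest derivative is of order 2).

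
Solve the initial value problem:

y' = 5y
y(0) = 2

General solution: y = Ce^(5x)
Applying IC y(0) = 2:
Particular solution: y = 2e^(5x)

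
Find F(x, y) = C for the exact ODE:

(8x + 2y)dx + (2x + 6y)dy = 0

Verify exactness: ∂M/∂y = ∂N/∂x ✓
Find F(x,y) such that ∂F/∂x = M, ∂F/∂y = N
Solution: 4x² + 2xy + 3y² = C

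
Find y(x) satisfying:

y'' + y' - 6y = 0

Characteristic equation: r² + r - 6 = 0
Roots: r = 2, -3 (distinct real)
General solution: y = C₁e^(2x) + C₂e^(-3x)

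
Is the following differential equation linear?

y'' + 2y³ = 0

No. Nonlinear (y³ term)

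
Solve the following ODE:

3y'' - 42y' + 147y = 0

Characteristic equation: 3r² - 42r + 147 = 0
Divide by 3: r² - 14r + 49 = 0
Factored: (r - 7)² = 0
Repeated root: r = 7
General solution: y = (C₁ + C₂x)e^(7x)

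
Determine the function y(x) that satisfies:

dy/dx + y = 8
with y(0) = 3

General solution: y = 8 + Ce^(-x)
Applying y(0) = 3: C = 3 - 8 = -5
Particular solution: y = 8 - 5e^(-x)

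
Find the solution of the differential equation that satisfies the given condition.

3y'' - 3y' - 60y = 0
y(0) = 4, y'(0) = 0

General solution: y = C₁e^(5x) + C₂e^(-4x)
Applying ICs: C₁ = 16/9, C₂ = 20/9
Particular solution: y = (16/9)e^(5x) + (20/9)e^(-4x)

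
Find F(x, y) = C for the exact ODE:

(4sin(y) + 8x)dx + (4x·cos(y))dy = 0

Verify exactness: ∂M/∂y = ∂N/∂x ✓
Find F(x,y) such that ∂F/∂x = M, ∂F/∂y = N
Solution: 4x·sin(y) + 4x² = C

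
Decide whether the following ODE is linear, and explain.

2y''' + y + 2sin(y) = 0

Nonlinear (sin(y) is nonlinear in y)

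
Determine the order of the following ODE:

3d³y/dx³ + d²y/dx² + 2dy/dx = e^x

The order is 3 (highest derivative is of order 3).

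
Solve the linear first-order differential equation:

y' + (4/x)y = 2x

Using integrating factor method:

General solution: y = (1/3)x^2 + Cx^(-4)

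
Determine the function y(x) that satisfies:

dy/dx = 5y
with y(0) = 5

General solution: y = Ce^(5x)
Applying IC y(0) = 5:
Particular solution: y = 5e^(5x)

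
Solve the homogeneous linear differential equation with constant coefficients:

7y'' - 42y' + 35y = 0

Characteristic equation: 7r² - 42r + 35 = 0
Divide by 7: r² - 6r + 5 = 0
Roots: r = 5, 1 (distinct real)
General solution: y = C₁e^(5x) + C₂e^x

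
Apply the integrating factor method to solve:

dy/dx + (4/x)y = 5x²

Using integrating factor method:

General solution: y = (5/7)x^3 + Cx^(-4)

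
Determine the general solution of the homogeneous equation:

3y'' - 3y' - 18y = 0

Characteristic equation: 3r² - 3r - 18 = 0
Divide by 3: r² - r - 6 = 0
Roots: r = 3, -2 (distinct real)
General solution: y = C₁e^(3x) + C₂e^(-2x)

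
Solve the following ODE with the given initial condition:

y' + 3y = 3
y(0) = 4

General solution: y = 1 + Ce^(-3x)
Applying y(0) = 4: C = 4 - 1 = 3
Particular solution: y = 1 + 3e^(-3x)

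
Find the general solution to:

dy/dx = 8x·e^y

Separating variables and integrating:
-e^(-y) = 4x² + C

General solution: y = -ln(C - 4x²)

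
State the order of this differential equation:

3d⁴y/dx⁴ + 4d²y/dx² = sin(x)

The order is 4 (highest derivative is of order 4).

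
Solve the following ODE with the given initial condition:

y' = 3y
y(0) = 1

General solution: y = Ce^(3x)
Applying IC y(0) = 1:
Particular solution: y = e^(3x)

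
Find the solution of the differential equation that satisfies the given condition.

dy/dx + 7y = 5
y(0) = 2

General solution: y = 5/7 + Ce^(-7x)
Applying y(0) = 2: C = 2 - 5/7 = 9/7
Particular solution: y = 5/7 + (9/7)e^(-7x)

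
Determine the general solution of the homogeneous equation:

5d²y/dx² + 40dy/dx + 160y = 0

Characteristic equation: 5r² + 40r + 160 = 0
Divide by 5: r² + 8r + 32 = 0
Roots: r = -4 ± 4i (complex conjugates)
General solution: y = e^(-4x)(C₁cos(4x) + C₂sin(4x))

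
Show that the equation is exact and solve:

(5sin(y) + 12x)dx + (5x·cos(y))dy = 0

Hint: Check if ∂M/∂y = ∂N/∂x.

Verify exactness: ∂M/∂y = ∂N/∂x ✓
Find F(x,y) such that ∂F/∂x = M, ∂F/∂y = N
Solution: 5x·sin(y) + 6x² = C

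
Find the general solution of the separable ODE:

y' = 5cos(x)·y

Separating variables and integrating:
ln|y| = 5sin(x) + C

General solution: y = Ce^(5sin(x))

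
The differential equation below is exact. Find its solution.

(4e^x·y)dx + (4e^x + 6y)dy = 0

Verify exactness: ∂M/∂y = ∂N/∂x ✓
Find F(x,y) such that ∂F/∂x = M, ∂F/∂y = N
Solution: 4e^x·y + 3y² = C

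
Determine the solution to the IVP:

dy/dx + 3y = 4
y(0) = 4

General solution: y = 4/3 + Ce^(-3x)
Applying y(0) = 4: C = 4 - 4/3 = 8/3
Particular solution: y = 4/3 + (8/3)e^(-3x)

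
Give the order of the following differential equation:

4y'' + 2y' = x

The order is 2 (highest derivative is of order 2).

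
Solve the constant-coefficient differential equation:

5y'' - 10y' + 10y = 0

Characteristic equation: 5r² - 10r + 10 = 0
Divide by 5: r² - 2r + 2 = 0
Roots: r = 1 ± i (complex conjugates)
General solution: y = e^x(C₁cos(x) + C₂sin(x))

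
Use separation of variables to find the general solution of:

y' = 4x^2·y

Separating variables and integrating:
ln|y| = 4x^3/3 + C

General solution: y = Ce^(4x^3/3)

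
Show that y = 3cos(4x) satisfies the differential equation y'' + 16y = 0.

Verification:
y'' = -48cos(4x)
y'' + 16y = 0 ✓

Yes, it is a solution.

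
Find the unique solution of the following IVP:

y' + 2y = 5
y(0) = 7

General solution: y = 5/2 + Ce^(-2x)
Applying y(0) = 7: C = 7 - 5/2 = 9/2
Particular solution: y = 5/2 + (9/2)e^(-2x)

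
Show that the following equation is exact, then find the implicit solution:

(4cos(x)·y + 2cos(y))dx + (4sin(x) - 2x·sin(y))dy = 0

Verify exactness: ∂M/∂y = ∂N/∂x ✓
Find F(x,y) such that ∂F/∂x = M, ∂F/∂y = N
Solution: 4sin(x)·y + 2x·cos(y) = C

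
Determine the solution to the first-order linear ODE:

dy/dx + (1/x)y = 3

Using integrating factor method:

General solution: y = (3/2)x + C/x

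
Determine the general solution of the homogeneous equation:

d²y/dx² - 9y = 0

Characteristic equation: r² - 9 = 0
Roots: r = 3, -3 (distinct real)
General solution: y = C₁e^(3x) + C₂e^(-3x)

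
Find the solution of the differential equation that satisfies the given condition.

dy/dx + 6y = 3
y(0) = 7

General solution: y = 1/2 + Ce^(-6x)
Applying y(0) = 7: C = 7 - 1/2 = 13/2
Particular solution: y = 1/2 + (13/2)e^(-6x)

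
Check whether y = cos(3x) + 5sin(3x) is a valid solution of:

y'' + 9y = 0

Verification:
y'' = -9cos(3x) - 45sin(3x)
y'' + 9y = 0 ✓

Yes, it is a solution.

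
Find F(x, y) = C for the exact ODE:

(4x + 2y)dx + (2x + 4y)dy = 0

Verify exactness: ∂M/∂y = ∂N/∂x ✓
Find F(x,y) such that ∂F/∂x = M, ∂F/∂y = N
Solution: 2x² + 2xy + 2y² = C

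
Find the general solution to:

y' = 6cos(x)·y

Separating variables and integrating:
ln|y| = 6sin(x) + C

General solution: y = Ce^(6sin(x))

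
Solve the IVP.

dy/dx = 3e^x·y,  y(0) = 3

General solution: y = Ce^(3e^x)
Applying IC y(0) = 3:
Particular solution: y = 3e^(3(e^x - 1))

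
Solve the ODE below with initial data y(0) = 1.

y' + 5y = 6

General solution: y = 6/5 + Ce^(-5x)
Applying y(0) = 1: C = 1 - 6/5 = -1/5
Particular solution: y = 6/5 - (1/5)e^(-5x)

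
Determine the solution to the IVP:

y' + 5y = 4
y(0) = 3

General solution: y = 4/5 + Ce^(-5x)
Applying y(0) = 3: C = 3 - 4/5 = 11/5
Particular solution: y = 4/5 + (11/5)e^(-5x)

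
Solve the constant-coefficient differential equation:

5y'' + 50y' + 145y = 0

Characteristic equation: 5r² + 50r + 145 = 0
Divide by 5: r² + 10r + 29 = 0
Roots: r = -5 ± 2i (complex conjugates)
General solution: y = e^(-5x)(C₁cos(2x) + C₂sin(2x))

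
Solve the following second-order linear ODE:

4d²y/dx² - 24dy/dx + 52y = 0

Characteristic equation: 4r² - 24r + 52 = 0
Divide by 4: r² - 6r + 13 = 0
Roots: r = 3 ± 2i (complex conjugates)
General solution: y = e^(3x)(C₁cos(2x) + C₂sin(2x))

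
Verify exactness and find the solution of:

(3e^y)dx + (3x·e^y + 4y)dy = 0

Verify exactness: ∂M/∂y = ∂N/∂x ✓
Find F(x,y) such that ∂F/∂x = M, ∂F/∂y = N
Solution: 3x·e^y + 2y² = C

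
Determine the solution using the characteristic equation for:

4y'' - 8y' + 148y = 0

Characteristic equation: 4r² - 8r + 148 = 0
Divide by 4: r² - 2r + 37 = 0
Roots: r = 1 ± 6i (complex conjugates)
General solution: y = e^x(C₁cos(6x) + C₂sin(6x))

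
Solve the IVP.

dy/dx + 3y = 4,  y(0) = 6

General solution: y = 4/3 + Ce^(-3x)
Applying y(0) = 6: C = 6 - 4/3 = 14/3
Particular solution: y = 4/3 + (14/3)e^(-3x)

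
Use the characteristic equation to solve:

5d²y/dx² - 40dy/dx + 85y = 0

Characteristic equation: 5r² - 40r + 85 = 0
Divide by 5: r² - 8r + 17 = 0
Roots: r = 4 ± i (complex conjugates)
General solution: y = e^(4x)(C₁cos(x) + C₂sin(x))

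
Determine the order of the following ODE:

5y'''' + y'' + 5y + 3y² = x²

The order is 4 (highest derivative is of order 4).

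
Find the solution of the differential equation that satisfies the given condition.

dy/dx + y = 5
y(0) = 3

General solution: y = 5 + Ce^(-x)
Applying y(0) = 3: C = 3 - 5 = -2
Particular solution: y = 5 - 2e^(-x)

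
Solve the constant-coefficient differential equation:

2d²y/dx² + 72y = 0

Characteristic equation: 2r² + 72 = 0
Divide by 2: r² + 36 = 0
Roots: r = ±6i (complex conjugates)
General solution: y = C₁cos(6x) + C₂sin(6x)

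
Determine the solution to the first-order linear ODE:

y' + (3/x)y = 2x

Using integrating factor method:

General solution: y = (2/5)x^2 + Cx^(-3)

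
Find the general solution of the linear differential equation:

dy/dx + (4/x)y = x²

Using integrating factor method:

General solution: y = (1/7)x^3 + Cx^(-4)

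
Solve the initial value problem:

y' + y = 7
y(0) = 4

General solution: y = 7 + Ce^(-x)
Applying y(0) = 4: C = 4 - 7 = -3
Particular solution: y = 7 - 3e^(-x)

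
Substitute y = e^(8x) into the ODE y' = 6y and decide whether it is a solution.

Verification:
y = e^(8x)
y' = 8e^(8x)
But 6y = 6e^(8x)
y' ≠ 6y — the derivative does not match

No, it is not a solution.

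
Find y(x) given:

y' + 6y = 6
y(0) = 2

General solution: y = 1 + Ce^(-6x)
Applying y(0) = 2: C = 2 - 1 = 1
Particular solution: y = 1 + e^(-6x)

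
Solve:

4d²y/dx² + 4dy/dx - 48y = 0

Characteristic equation: 4r² + 4r - 48 = 0
Divide by 4: r² + r - 12 = 0
Roots: r = 3, -4 (distinct real)
General solution: y = C₁e^(3x) + C₂e^(-4x)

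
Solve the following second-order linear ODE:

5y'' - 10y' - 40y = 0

Characteristic equation: 5r² - 10r - 40 = 0
Divide by 5: r² - 2r - 8 = 0
Roots: r = 4, -2 (distinct real)
General solution: y = C₁e^(4x) + C₂e^(-2x)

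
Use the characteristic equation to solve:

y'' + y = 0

Characteristic equation: r² + 1 = 0
Roots: r = ±i (complex conjugates)
General solution: y = C₁cos(x) + C₂sin(x)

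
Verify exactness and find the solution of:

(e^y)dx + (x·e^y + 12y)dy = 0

Verify exactness: ∂M/∂y = ∂N/∂x ✓
Find F(x,y) such that ∂F/∂x = M, ∂F/∂y = N
Solution: x·e^y + 6y² = C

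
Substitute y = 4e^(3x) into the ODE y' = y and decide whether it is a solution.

Verification:
y = 4e^(3x)
y' = 12e^(3x)
But y = 4e^(3x)
y' ≠ y — the derivative does not match

No, it is not a solution.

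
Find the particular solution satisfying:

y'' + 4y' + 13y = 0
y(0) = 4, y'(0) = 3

General solution: y = e^(-2x)(C₁cos(3x) + C₂sin(3x))
Complex roots r = -2 ± 3i
Applying ICs: C₁ = 4, C₂ = 11/3
Particular solution: y = e^(-2x)(4cos(3x) + (11/3)sin(3x))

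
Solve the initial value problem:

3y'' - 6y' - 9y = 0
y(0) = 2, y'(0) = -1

General solution: y = C₁e^(3x) + C₂e^(-x)
Applying ICs: C₁ = 1/4, C₂ = 7/4
Particular solution: y = (1/4)e^(3x) + (7/4)e^(-x)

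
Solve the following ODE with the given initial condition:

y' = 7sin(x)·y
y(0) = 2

General solution: y = Ce^(-7cos(x))
Applying IC y(0) = 2:
Particular solution: y = 2e^(7(1-cos(x)))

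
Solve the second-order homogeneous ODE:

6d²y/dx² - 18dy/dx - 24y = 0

Characteristic equation: 6r² - 18r - 24 = 0
Divide by 6: r² - 3r - 4 = 0
Roots: r = 4, -1 (distinct real)
General solution: y = C₁e^(4x) + C₂e^(-x)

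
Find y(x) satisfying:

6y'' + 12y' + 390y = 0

Characteristic equation: 6r² + 12r + 390 = 0
Divide by 6: r² + 2r + 65 = 0
Roots: r = -1 ± 8i (complex conjugates)
General solution: y = e^(-x)(C₁cos(8x) + C₂sin(8x))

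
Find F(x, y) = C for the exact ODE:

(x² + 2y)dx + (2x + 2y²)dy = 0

Verify exactness: ∂M/∂y = ∂N/∂x ✓
Find F(x,y) such that ∂F/∂x = M, ∂F/∂y = N
Solution: x³/3 + 2xy + 2y³/3 = C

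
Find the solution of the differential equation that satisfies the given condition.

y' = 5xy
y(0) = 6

General solution: y = Ce^(5x²/2)
Applying IC y(0) = 6:
Particular solution: y = 6e^(5x²/2)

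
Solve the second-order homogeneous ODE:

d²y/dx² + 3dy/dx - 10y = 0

Characteristic equation: r² + 3r - 10 = 0
Roots: r = 2, -5 (distinct real)
General solution: y = C₁e^(2x) + C₂e^(-5x)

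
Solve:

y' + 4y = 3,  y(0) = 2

General solution: y = 3/4 + Ce^(-4x)
Applying y(0) = 2: C = 2 - 3/4 = 5/4
Particular solution: y = 3/4 + (5/4)e^(-4x)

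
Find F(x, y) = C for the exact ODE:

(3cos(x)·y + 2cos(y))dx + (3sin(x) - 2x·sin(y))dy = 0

Verify exactness: ∂M/∂y = ∂N/∂x ✓
Find F(x,y) such that ∂F/∂x = M, ∂F/∂y = N
Solution: 3sin(x)·y + 2x·cos(y) = C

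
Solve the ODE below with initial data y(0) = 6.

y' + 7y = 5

General solution: y = 5/7 + Ce^(-7x)
Applying y(0) = 6: C = 6 - 5/7 = 37/7
Particular solution: y = 5/7 + (37/7)e^(-7x)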